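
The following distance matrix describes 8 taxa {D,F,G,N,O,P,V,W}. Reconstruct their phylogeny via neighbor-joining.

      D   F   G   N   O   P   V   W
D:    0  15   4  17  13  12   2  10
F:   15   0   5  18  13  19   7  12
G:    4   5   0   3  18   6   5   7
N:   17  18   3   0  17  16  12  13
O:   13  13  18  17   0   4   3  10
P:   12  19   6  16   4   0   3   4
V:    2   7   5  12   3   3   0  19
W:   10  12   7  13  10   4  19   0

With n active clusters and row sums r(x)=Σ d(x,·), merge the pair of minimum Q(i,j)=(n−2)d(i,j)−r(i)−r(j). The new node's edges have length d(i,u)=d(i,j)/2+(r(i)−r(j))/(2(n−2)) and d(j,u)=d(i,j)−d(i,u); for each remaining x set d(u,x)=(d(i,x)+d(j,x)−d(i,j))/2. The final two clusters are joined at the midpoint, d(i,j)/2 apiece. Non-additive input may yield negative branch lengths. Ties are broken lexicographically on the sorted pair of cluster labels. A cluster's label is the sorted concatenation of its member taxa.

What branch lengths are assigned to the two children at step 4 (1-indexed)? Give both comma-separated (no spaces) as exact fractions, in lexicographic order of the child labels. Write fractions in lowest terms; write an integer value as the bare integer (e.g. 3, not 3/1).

7/2,-3/2

step 1: merge (G,N) at d=3, Q=-126; branch lengths G→-5/2, N→11/2; new cluster GN
  updated: d(D,GN)=9, d(F,GN)=10, d(GN,O)=16, d(GN,P)=19/2, d(GN,V)=7, d(GN,W)=17/2
step 2: merge (P,W) at d=4, Q=-95; branch lengths P→4/5, W→16/5; new cluster PW
  updated: d(D,PW)=9, d(F,PW)=27/2, d(GN,PW)=7, d(O,PW)=5, d(PW,V)=9
step 3: merge (O,PW) at d=5, Q=-147/2; branch lengths O→53/16, PW→27/16; new cluster OPW
  updated: d(D,OPW)=17/2, d(F,OPW)=43/4, d(GN,OPW)=9, d(OPW,V)=7/2
step 4: merge (D,V) at d=2, Q=-48; branch lengths D→7/2, V→-3/2; new cluster DV
  updated: d(DV,F)=10, d(DV,GN)=7, d(DV,OPW)=5
step 5: merge (DV,OPW) at d=5, Q=-147/4; branch lengths DV→29/16, OPW→51/16; new cluster DOPVW
  updated: d(DOPVW,F)=63/8, d(DOPVW,GN)=11/2
step 6: merge (DOPVW,F) at d=63/8, Q=-187/8; branch lengths DOPVW→27/16, F→99/16; new cluster DFOPVW
  updated: d(DFOPVW,GN)=61/16
step 7: merge (DFOPVW,GN) at d=61/16; branch lengths DFOPVW→61/32, GN→61/32; new cluster DFGNOPVW
final tree: ((((D:7/2,V:-3/2):29/16,(O:53/16,(P:4/5,W:16/5):27/16):51/16):27/16,F:99/16):61/32,(G:-5/2,N:11/2):61/32)
total length: 491/16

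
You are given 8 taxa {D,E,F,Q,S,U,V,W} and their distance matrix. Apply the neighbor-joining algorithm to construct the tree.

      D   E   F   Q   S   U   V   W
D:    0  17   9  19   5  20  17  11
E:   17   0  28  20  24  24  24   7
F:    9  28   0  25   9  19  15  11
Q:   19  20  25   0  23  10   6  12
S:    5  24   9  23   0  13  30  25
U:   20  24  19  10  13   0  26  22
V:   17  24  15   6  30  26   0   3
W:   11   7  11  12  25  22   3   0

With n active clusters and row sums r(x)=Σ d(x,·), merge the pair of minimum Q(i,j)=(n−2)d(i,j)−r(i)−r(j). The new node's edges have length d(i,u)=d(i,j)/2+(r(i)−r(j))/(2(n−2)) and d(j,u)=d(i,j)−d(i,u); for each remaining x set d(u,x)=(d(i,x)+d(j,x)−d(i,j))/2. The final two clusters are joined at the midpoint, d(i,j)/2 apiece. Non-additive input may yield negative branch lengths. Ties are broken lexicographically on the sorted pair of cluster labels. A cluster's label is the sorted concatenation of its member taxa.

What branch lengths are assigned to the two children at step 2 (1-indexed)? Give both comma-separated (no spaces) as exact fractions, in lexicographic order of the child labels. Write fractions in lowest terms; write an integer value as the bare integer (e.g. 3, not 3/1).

iteration 1: select Q,V (d=6, Q=-200); attach at lengths (5/2, 7/2); label the merged cluster QV
  updated: d(D,QV)=15, d(E,QV)=19, d(F,QV)=17, d(QV,S)=47/2, d(QV,U)=15, d(QV,W)=9/2
iteration 2: select E,W (d=7, Q=-329/2); attach at lengths (147/20, -7/20); label the merged cluster EW
  updated: d(D,EW)=21/2, d(EW,F)=16, d(EW,QV)=33/4, d(EW,S)=21, d(EW,U)=39/2
iteration 3: select EW,QV (d=33/4, Q=-121); attach at lengths (59/16, 73/16); label the merged cluster EQVW
  updated: d(D,EQVW)=69/8, d(EQVW,F)=99/8, d(EQVW,S)=145/8, d(EQVW,U)=105/8
iteration 4: select EQVW,U (d=105/8, Q=-78); attach at lengths (53/12, 209/24); label the merged cluster EQUVW
  updated: d(D,EQUVW)=31/4, d(EQUVW,F)=73/8, d(EQUVW,S)=9
iteration 5: select D,S (d=5, Q=-139/4); attach at lengths (35/16, 45/16); label the merged cluster DS
  updated: d(DS,EQUVW)=47/8, d(DS,F)=13/2
iteration 6: select DS,EQUVW (d=47/8, Q=-43/2); attach at lengths (13/8, 17/4); label the merged cluster DEQSUVW
  updated: d(DEQSUVW,F)=39/8
iteration 7: select DEQSUVW,F (d=39/8); attach at lengths (39/16, 39/16); label the merged cluster DEFQSUVW
final tree: (((D:35/16,S:45/16):13/8,(((E:147/20,W:-7/20):59/16,(Q:5/2,V:7/2):73/16):53/12,U:209/24):17/4):39/16,F:39/16)
total length: 401/8

147/20,-7/20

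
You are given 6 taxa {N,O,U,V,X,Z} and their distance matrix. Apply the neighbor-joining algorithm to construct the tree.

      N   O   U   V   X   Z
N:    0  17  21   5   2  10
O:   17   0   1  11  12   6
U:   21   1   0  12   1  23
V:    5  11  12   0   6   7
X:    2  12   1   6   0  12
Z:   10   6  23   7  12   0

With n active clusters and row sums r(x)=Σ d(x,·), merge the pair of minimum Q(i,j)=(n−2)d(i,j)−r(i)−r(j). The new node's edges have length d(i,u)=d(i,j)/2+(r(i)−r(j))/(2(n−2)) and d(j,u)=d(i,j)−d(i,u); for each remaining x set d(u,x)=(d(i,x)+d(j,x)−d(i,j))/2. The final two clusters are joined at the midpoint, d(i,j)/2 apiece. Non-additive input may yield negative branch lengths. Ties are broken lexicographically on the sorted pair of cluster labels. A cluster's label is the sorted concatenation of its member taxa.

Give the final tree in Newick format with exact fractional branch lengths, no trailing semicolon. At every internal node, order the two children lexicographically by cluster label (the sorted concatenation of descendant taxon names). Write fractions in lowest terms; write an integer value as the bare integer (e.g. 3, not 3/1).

step 1: merge (O,U) at d=1, Q=-101; branch lengths O→-7/8, U→15/8; new cluster OU
  updated: d(N,OU)=37/2, d(OU,V)=11, d(OU,X)=6, d(OU,Z)=14
step 2: merge (OU,X) at d=6, Q=-115/2; branch lengths OU→83/12, X→-11/12; new cluster OUX
  updated: d(N,OUX)=29/4, d(OUX,V)=11/2, d(OUX,Z)=10
step 3: merge (N,OUX) at d=29/4, Q=-61/2; branch lengths N→7/2, OUX→15/4; new cluster NOUX
  updated: d(NOUX,V)=13/8, d(NOUX,Z)=51/8
step 4: merge (NOUX,V) at d=13/8, Q=-15; branch lengths NOUX→1/2, V→9/8; new cluster NOUVX
  updated: d(NOUVX,Z)=47/8
step 5: merge (NOUVX,Z) at d=47/8; branch lengths NOUVX→47/16, Z→47/16; new cluster NOUVXZ
final tree: (((N:7/2,((O:-7/8,U:15/8):83/12,X:-11/12):15/4):1/2,V:9/8):47/16,Z:47/16)
total length: 87/4

(((N:7/2,((O:-7/8,U:15/8):83/12,X:-11/12):15/4):1/2,V:9/8):47/16,Z:47/16)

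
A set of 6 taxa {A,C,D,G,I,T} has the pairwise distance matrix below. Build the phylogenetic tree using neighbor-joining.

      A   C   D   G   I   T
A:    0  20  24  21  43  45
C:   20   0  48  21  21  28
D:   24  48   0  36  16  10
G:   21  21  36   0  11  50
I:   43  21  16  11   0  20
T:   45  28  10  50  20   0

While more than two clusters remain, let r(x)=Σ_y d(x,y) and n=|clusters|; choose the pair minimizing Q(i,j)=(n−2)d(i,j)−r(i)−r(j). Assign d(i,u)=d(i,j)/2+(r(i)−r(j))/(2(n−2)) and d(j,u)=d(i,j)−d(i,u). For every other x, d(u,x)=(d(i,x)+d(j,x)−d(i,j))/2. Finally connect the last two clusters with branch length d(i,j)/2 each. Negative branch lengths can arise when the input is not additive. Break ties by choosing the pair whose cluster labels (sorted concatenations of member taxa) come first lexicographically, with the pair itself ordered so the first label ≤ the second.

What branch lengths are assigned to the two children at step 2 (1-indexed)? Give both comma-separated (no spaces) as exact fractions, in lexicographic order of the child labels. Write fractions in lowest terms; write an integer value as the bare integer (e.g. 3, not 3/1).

43/4,9/4

iteration 1: select D,T (d=10, Q=-247); attach at lengths (21/8, 59/8); label the merged cluster DT
  updated: d(A,DT)=59/2, d(C,DT)=33, d(DT,G)=38, d(DT,I)=13
iteration 2: select DT,I (d=13, Q=-325/2); attach at lengths (43/4, 9/4); label the merged cluster DIT
  updated: d(A,DIT)=119/4, d(C,DIT)=41/2, d(DIT,G)=18
iteration 3: select A,C (d=20, Q=-369/4); attach at lengths (197/16, 123/16); label the merged cluster AC
  updated: d(AC,DIT)=121/8, d(AC,G)=11
iteration 4: select AC,DIT (d=121/8, Q=-353/8); attach at lengths (65/16, 177/16); label the merged cluster ACDIT
  updated: d(ACDIT,G)=111/16
iteration 5: select ACDIT,G (d=111/16); attach at lengths (111/32, 111/32); label the merged cluster ACDGIT
final tree: (((A:197/16,C:123/16):65/16,((D:21/8,T:59/8):43/4,I:9/4):177/16):111/32,G:111/32)
total length: 1041/16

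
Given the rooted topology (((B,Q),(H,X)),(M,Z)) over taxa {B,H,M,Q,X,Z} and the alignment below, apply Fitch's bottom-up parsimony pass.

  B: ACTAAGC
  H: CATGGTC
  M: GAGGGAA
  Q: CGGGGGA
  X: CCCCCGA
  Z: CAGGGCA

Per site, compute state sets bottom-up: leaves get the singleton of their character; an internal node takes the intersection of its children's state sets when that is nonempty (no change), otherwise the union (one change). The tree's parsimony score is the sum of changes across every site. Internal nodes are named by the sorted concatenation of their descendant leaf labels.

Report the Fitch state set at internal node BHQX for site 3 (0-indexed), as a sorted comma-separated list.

[col 0] BQ: children B:{A}, Q:{C} ∪→ {A,C}; cost 1
[col 0] HX: children H:{C}, X:{C} ∩→ {C}; cost 0
[col 0] BHQX: children BQ:{A,C}, HX:{C} ∩→ {C}; cost 0
[col 0] MZ: children M:{G}, Z:{C} ∪→ {C,G}; cost 1
[col 0] BHMQXZ: children BHQX:{C}, MZ:{C,G} ∩→ {C}; cost 0
[col 1] BQ: children B:{C}, Q:{G} ∪→ {C,G}; cost 1
[col 1] HX: children H:{A}, X:{C} ∪→ {A,C}; cost 1
[col 1] BHQX: children BQ:{C,G}, HX:{A,C} ∩→ {C}; cost 0
[col 1] MZ: children M:{A}, Z:{A} ∩→ {A}; cost 0
[col 1] BHMQXZ: children BHQX:{C}, MZ:{A} ∪→ {A,C}; cost 1
[col 2] BQ: children B:{T}, Q:{G} ∪→ {G,T}; cost 1
[col 2] HX: children H:{T}, X:{C} ∪→ {C,T}; cost 1
[col 2] BHQX: children BQ:{G,T}, HX:{C,T} ∩→ {T}; cost 0
[col 2] MZ: children M:{G}, Z:{G} ∩→ {G}; cost 0
[col 2] BHMQXZ: children BHQX:{T}, MZ:{G} ∪→ {G,T}; cost 1
[col 3] BQ: children B:{A}, Q:{G} ∪→ {A,G}; cost 1
[col 3] HX: children H:{G}, X:{C} ∪→ {C,G}; cost 1
[col 3] BHQX: children BQ:{A,G}, HX:{C,G} ∩→ {G}; cost 0
[col 3] MZ: children M:{G}, Z:{G} ∩→ {G}; cost 0
[col 3] BHMQXZ: children BHQX:{G}, MZ:{G} ∩→ {G}; cost 0
[col 4] BQ: children B:{A}, Q:{G} ∪→ {A,G}; cost 1
[col 4] HX: children H:{G}, X:{C} ∪→ {C,G}; cost 1
[col 4] BHQX: children BQ:{A,G}, HX:{C,G} ∩→ {G}; cost 0
[col 4] MZ: children M:{G}, Z:{G} ∩→ {G}; cost 0
[col 4] BHMQXZ: children BHQX:{G}, MZ:{G} ∩→ {G}; cost 0
[col 5] BQ: children B:{G}, Q:{G} ∩→ {G}; cost 0
[col 5] HX: children H:{T}, X:{G} ∪→ {G,T}; cost 1
[col 5] BHQX: children BQ:{G}, HX:{G,T} ∩→ {G}; cost 0
[col 5] MZ: children M:{A}, Z:{C} ∪→ {A,C}; cost 1
[col 5] BHMQXZ: children BHQX:{G}, MZ:{A,C} ∪→ {A,C,G}; cost 1
[col 6] BQ: children B:{C}, Q:{A} ∪→ {A,C}; cost 1
[col 6] HX: children H:{C}, X:{A} ∪→ {A,C}; cost 1
[col 6] BHQX: children BQ:{A,C}, HX:{A,C} ∩→ {A,C}; cost 0
[col 6] MZ: children M:{A}, Z:{A} ∩→ {A}; cost 0
[col 6] BHMQXZ: children BHQX:{A,C}, MZ:{A} ∩→ {A}; cost 0
per-site changes: [2, 3, 3, 2, 2, 3, 2]; total = 17

G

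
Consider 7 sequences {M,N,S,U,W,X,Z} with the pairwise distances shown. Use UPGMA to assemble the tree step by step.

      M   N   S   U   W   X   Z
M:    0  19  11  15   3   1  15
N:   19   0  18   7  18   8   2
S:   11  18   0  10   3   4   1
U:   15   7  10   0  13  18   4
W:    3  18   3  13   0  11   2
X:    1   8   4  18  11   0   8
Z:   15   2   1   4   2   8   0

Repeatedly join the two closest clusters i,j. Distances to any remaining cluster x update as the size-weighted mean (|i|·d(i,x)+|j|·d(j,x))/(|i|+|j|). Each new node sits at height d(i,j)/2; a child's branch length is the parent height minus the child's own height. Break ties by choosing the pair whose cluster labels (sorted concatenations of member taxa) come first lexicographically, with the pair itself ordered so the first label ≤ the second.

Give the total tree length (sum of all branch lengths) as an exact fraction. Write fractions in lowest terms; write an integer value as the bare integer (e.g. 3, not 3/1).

271/12

1. join M+X (d=1) ⇒ MX; edges |M|=1/2, |X|=1/2
  updated: d(MX,N)=27/2, d(MX,S)=15/2, d(MX,U)=33/2, d(MX,W)=7, d(MX,Z)=23/2
2. join S+Z (d=1) ⇒ SZ; edges |S|=1/2, |Z|=1/2
  updated: d(MX,SZ)=19/2, d(N,SZ)=10, d(SZ,U)=7, d(SZ,W)=5/2
3. join SZ+W (d=5/2) ⇒ SWZ; edges |SZ|=3/4, |W|=5/4
  updated: d(MX,SWZ)=26/3, d(N,SWZ)=38/3, d(SWZ,U)=9
4. join N+U (d=7) ⇒ NU; edges |N|=7/2, |U|=7/2
  updated: d(MX,NU)=15, d(NU,SWZ)=65/6
5. join MX+SWZ (d=26/3) ⇒ MSWXZ; edges |MX|=23/6, |SWZ|=37/12
  updated: d(MSWXZ,NU)=25/2
6. join MSWXZ+NU (d=25/2) ⇒ MNSUWXZ; edges |MSWXZ|=23/12, |NU|=11/4
final tree: (((M:1/2,X:1/2):23/6,((S:1/2,Z:1/2):3/4,W:5/4):37/12):23/12,(N:7/2,U:7/2):11/4)
total length: 271/12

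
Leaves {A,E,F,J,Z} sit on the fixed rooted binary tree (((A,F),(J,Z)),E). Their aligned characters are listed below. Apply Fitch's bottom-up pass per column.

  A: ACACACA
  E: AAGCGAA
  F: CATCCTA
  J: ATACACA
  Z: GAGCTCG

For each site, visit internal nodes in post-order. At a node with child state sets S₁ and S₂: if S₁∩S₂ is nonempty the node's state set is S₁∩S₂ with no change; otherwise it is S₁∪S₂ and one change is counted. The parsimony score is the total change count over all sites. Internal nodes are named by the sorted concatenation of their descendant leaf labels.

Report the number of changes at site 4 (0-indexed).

3

site 0, node AF: A={A} ∪ F={C} → {A,C} (+1)
site 0, node JZ: J={A} ∪ Z={G} → {A,G} (+1)
site 0, node AFJZ: AF={A,C} ∩ JZ={A,G} → {A} (+0)
site 0, node AEFJZ: AFJZ={A} ∩ E={A} → {A} (+0)
site 1, node AF: A={C} ∪ F={A} → {A,C} (+1)
site 1, node JZ: J={T} ∪ Z={A} → {A,T} (+1)
site 1, node AFJZ: AF={A,C} ∩ JZ={A,T} → {A} (+0)
site 1, node AEFJZ: AFJZ={A} ∩ E={A} → {A} (+0)
site 2, node AF: A={A} ∪ F={T} → {A,T} (+1)
site 2, node JZ: J={A} ∪ Z={G} → {A,G} (+1)
site 2, node AFJZ: AF={A,T} ∩ JZ={A,G} → {A} (+0)
site 2, node AEFJZ: AFJZ={A} ∪ E={G} → {A,G} (+1)
site 3, node AF: A={C} ∩ F={C} → {C} (+0)
site 3, node JZ: J={C} ∩ Z={C} → {C} (+0)
site 3, node AFJZ: AF={C} ∩ JZ={C} → {C} (+0)
site 3, node AEFJZ: AFJZ={C} ∩ E={C} → {C} (+0)
site 4, node AF: A={A} ∪ F={C} → {A,C} (+1)
site 4, node JZ: J={A} ∪ Z={T} → {A,T} (+1)
site 4, node AFJZ: AF={A,C} ∩ JZ={A,T} → {A} (+0)
site 4, node AEFJZ: AFJZ={A} ∪ E={G} → {A,G} (+1)
site 5, node AF: A={C} ∪ F={T} → {C,T} (+1)
site 5, node JZ: J={C} ∩ Z={C} → {C} (+0)
site 5, node AFJZ: AF={C,T} ∩ JZ={C} → {C} (+0)
site 5, node AEFJZ: AFJZ={C} ∪ E={A} → {A,C} (+1)
site 6, node AF: A={A} ∩ F={A} → {A} (+0)
site 6, node JZ: J={A} ∪ Z={G} → {A,G} (+1)
site 6, node AFJZ: AF={A} ∩ JZ={A,G} → {A} (+0)
site 6, node AEFJZ: AFJZ={A} ∩ E={A} → {A} (+0)
per-site changes: [2, 2, 3, 0, 3, 2, 1]; total = 13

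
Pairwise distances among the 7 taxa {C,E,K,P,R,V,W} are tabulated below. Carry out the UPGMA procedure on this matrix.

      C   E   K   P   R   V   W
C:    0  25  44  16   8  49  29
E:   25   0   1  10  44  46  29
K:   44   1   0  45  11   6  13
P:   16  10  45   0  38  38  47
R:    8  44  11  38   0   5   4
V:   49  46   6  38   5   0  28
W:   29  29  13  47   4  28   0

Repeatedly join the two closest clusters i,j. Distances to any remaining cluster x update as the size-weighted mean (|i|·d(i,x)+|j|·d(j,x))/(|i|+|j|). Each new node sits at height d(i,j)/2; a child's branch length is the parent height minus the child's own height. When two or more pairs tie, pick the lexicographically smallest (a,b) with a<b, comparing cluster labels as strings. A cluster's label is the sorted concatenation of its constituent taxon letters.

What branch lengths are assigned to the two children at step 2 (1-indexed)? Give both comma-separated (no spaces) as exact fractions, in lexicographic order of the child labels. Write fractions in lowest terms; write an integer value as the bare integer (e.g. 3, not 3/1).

2,2

iteration 1: select E,K (d=1); attach at lengths (1/2, 1/2); label the merged cluster EK
  updated: d(C,EK)=69/2, d(EK,P)=55/2, d(EK,R)=55/2, d(EK,V)=26, d(EK,W)=21
iteration 2: select R,W (d=4); attach at lengths (2, 2); label the merged cluster RW
  updated: d(C,RW)=37/2, d(EK,RW)=97/4, d(P,RW)=85/2, d(RW,V)=33/2
iteration 3: select C,P (d=16); attach at lengths (8, 8); label the merged cluster CP
  updated: d(CP,EK)=31, d(CP,RW)=61/2, d(CP,V)=87/2
iteration 4: select RW,V (d=33/2); attach at lengths (25/4, 33/4); label the merged cluster RVW
  updated: d(CP,RVW)=209/6, d(EK,RVW)=149/6
iteration 5: select EK,RVW (d=149/6); attach at lengths (143/12, 25/6); label the merged cluster EKRVW
  updated: d(CP,EKRVW)=333/10
iteration 6: select CP,EKRVW (d=333/10); attach at lengths (173/20, 127/30); label the merged cluster CEKPRVW
final tree: ((C:8,P:8):173/20,((E:1/2,K:1/2):143/12,((R:2,W:2):25/4,V:33/4):25/6):127/30)
total length: 967/15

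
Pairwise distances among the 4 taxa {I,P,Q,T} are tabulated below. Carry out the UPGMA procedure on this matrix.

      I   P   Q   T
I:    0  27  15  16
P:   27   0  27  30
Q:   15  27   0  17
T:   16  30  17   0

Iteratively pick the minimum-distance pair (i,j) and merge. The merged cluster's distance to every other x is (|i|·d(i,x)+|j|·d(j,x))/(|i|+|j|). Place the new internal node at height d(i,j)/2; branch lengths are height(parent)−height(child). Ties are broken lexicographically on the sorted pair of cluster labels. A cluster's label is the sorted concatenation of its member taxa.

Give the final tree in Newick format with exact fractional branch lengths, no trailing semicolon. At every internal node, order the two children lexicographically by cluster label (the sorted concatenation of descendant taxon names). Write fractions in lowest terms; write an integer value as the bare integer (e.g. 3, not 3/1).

(((I:15/2,Q:15/2):3/4,T:33/4):23/4,P:14)

1. join I+Q (d=15) ⇒ IQ; edges |I|=15/2, |Q|=15/2
  updated: d(IQ,P)=27, d(IQ,T)=33/2
2. join IQ+T (d=33/2) ⇒ IQT; edges |IQ|=3/4, |T|=33/4
  updated: d(IQT,P)=28
3. join IQT+P (d=28) ⇒ IPQT; edges |IQT|=23/4, |P|=14
final tree: (((I:15/2,Q:15/2):3/4,T:33/4):23/4,P:14)
total length: 175/4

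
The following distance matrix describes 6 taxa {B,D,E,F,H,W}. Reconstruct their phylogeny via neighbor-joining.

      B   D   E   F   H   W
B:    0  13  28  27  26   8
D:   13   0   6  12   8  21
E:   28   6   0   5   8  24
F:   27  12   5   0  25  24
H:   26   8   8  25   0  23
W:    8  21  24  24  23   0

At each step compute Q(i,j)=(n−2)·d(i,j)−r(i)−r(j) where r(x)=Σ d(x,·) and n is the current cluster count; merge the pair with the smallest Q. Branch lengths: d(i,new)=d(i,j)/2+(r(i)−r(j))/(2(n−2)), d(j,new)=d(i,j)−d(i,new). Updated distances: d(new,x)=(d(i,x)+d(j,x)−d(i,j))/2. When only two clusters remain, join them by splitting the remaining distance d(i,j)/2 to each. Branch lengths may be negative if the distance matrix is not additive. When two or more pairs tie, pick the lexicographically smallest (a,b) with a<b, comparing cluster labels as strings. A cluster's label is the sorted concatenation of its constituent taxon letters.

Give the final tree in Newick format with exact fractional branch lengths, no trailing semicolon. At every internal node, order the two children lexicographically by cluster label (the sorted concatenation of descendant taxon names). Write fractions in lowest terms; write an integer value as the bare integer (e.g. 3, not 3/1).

iteration 1: select B,W (d=8, Q=-170); attach at lengths (17/4, 15/4); label the merged cluster BW
  updated: d(BW,D)=13, d(BW,E)=22, d(BW,F)=43/2, d(BW,H)=41/2
iteration 2: select E,F (d=5, Q=-179/2); attach at lengths (-5/4, 25/4); label the merged cluster EF
  updated: d(BW,EF)=77/4, d(D,EF)=13/2, d(EF,H)=14
iteration 3: select BW,D (d=13, Q=-217/4); attach at lengths (205/16, 3/16); label the merged cluster BDW
  updated: d(BDW,EF)=51/8, d(BDW,H)=31/4
iteration 4: select BDW,EF (d=51/8, Q=-225/8); attach at lengths (1/16, 101/16); label the merged cluster BDEFW
  updated: d(BDEFW,H)=123/16
iteration 5: select BDEFW,H (d=123/16); attach at lengths (123/32, 123/32); label the merged cluster BDEFHW
final tree: ((((B:17/4,W:15/4):205/16,D:3/16):1/16,(E:-5/4,F:25/4):101/16):123/32,H:123/32)
total length: 641/16

((((B:17/4,W:15/4):205/16,D:3/16):1/16,(E:-5/4,F:25/4):101/16):123/32,H:123/32)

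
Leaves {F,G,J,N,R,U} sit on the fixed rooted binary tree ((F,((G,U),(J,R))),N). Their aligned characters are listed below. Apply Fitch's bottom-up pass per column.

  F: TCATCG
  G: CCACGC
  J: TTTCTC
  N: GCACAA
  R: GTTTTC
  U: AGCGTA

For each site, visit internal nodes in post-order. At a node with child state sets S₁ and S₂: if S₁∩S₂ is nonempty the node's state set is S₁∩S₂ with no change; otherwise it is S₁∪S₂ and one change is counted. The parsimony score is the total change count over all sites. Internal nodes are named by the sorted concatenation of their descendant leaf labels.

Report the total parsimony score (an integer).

[col 0] GU: children G:{C}, U:{A} ∪→ {A,C}; cost 1
[col 0] JR: children J:{T}, R:{G} ∪→ {G,T}; cost 1
[col 0] GJRU: children GU:{A,C}, JR:{G,T} ∪→ {A,C,G,T}; cost 1
[col 0] FGJRU: children F:{T}, GJRU:{A,C,G,T} ∩→ {T}; cost 0
[col 0] FGJNRU: children FGJRU:{T}, N:{G} ∪→ {G,T}; cost 1
[col 1] GU: children G:{C}, U:{G} ∪→ {C,G}; cost 1
[col 1] JR: children J:{T}, R:{T} ∩→ {T}; cost 0
[col 1] GJRU: children GU:{C,G}, JR:{T} ∪→ {C,G,T}; cost 1
[col 1] FGJRU: children F:{C}, GJRU:{C,G,T} ∩→ {C}; cost 0
[col 1] FGJNRU: children FGJRU:{C}, N:{C} ∩→ {C}; cost 0
[col 2] GU: children G:{A}, U:{C} ∪→ {A,C}; cost 1
[col 2] JR: children J:{T}, R:{T} ∩→ {T}; cost 0
[col 2] GJRU: children GU:{A,C}, JR:{T} ∪→ {A,C,T}; cost 1
[col 2] FGJRU: children F:{A}, GJRU:{A,C,T} ∩→ {A}; cost 0
[col 2] FGJNRU: children FGJRU:{A}, N:{A} ∩→ {A}; cost 0
[col 3] GU: children G:{C}, U:{G} ∪→ {C,G}; cost 1
[col 3] JR: children J:{C}, R:{T} ∪→ {C,T}; cost 1
[col 3] GJRU: children GU:{C,G}, JR:{C,T} ∩→ {C}; cost 0
[col 3] FGJRU: children F:{T}, GJRU:{C} ∪→ {C,T}; cost 1
[col 3] FGJNRU: children FGJRU:{C,T}, N:{C} ∩→ {C}; cost 0
[col 4] GU: children G:{G}, U:{T} ∪→ {G,T}; cost 1
[col 4] JR: children J:{T}, R:{T} ∩→ {T}; cost 0
[col 4] GJRU: children GU:{G,T}, JR:{T} ∩→ {T}; cost 0
[col 4] FGJRU: children F:{C}, GJRU:{T} ∪→ {C,T}; cost 1
[col 4] FGJNRU: children FGJRU:{C,T}, N:{A} ∪→ {A,C,T}; cost 1
[col 5] GU: children G:{C}, U:{A} ∪→ {A,C}; cost 1
[col 5] JR: children J:{C}, R:{C} ∩→ {C}; cost 0
[col 5] GJRU: children GU:{A,C}, JR:{C} ∩→ {C}; cost 0
[col 5] FGJRU: children F:{G}, GJRU:{C} ∪→ {C,G}; cost 1
[col 5] FGJNRU: children FGJRU:{C,G}, N:{A} ∪→ {A,C,G}; cost 1
per-site changes: [4, 2, 2, 3, 3, 3]; total = 17

17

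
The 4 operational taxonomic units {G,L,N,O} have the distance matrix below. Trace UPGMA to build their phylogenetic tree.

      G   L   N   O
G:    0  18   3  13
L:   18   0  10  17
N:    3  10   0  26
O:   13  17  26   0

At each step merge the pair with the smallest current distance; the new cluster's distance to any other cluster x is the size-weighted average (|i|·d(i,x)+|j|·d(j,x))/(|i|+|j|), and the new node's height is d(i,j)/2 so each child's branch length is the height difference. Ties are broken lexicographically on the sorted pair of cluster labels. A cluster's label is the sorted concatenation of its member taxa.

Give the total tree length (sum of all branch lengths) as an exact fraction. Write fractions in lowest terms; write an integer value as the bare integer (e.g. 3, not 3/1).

163/6

iteration 1: select G,N (d=3); attach at lengths (3/2, 3/2); label the merged cluster GN
  updated: d(GN,L)=14, d(GN,O)=39/2
iteration 2: select GN,L (d=14); attach at lengths (11/2, 7); label the merged cluster GLN
  updated: d(GLN,O)=56/3
iteration 3: select GLN,O (d=56/3); attach at lengths (7/3, 28/3); label the merged cluster GLNO
final tree: (((G:3/2,N:3/2):11/2,L:7):7/3,O:28/3)
total length: 163/6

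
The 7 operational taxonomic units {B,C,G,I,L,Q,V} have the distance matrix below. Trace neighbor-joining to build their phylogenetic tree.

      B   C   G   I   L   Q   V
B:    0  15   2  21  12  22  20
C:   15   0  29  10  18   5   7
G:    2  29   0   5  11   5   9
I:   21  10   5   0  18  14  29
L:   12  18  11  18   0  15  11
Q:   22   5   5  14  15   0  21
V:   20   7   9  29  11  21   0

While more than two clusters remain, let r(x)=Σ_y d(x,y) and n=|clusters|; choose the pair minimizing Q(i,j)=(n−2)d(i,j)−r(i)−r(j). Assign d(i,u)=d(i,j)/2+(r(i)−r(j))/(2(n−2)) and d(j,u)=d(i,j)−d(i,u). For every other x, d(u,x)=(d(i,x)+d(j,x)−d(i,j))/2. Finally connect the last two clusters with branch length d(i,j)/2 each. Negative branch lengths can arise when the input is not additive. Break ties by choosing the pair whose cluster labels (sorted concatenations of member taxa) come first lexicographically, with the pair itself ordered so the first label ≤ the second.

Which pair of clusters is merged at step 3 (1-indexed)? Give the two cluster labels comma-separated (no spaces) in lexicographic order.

iteration 1: select C,V (d=7, Q=-146); attach at lengths (11/5, 24/5); label the merged cluster CV
  updated: d(B,CV)=14, d(CV,G)=31/2, d(CV,I)=16, d(CV,L)=11, d(CV,Q)=19/2
iteration 2: select B,G (d=2, Q=-203/2); attach at lengths (81/16, -49/16); label the merged cluster BG
  updated: d(BG,CV)=55/4, d(BG,I)=12, d(BG,L)=21/2, d(BG,Q)=25/2
iteration 3: select BG,I (d=12, Q=-291/4); attach at lengths (33/8, 63/8); label the merged cluster BGI
  updated: d(BGI,CV)=71/8, d(BGI,L)=33/4, d(BGI,Q)=29/4
iteration 4: select BGI,L (d=33/4, Q=-337/8); attach at lengths (53/32, 211/32); label the merged cluster BGIL
  updated: d(BGIL,CV)=93/16, d(BGIL,Q)=7
iteration 5: select BGIL,CV (d=93/16, Q=-357/16); attach at lengths (53/32, 133/32); label the merged cluster BCGILV
  updated: d(BCGILV,Q)=171/32
iteration 6: select BCGILV,Q (d=171/32); attach at lengths (171/64, 171/64); label the merged cluster BCGILQV
final tree: (((((B:81/16,G:-49/16):33/8,I:63/8):53/32,L:211/32):53/32,(C:11/5,V:24/5):133/32):171/64,Q:171/64)
total length: 1293/32

BG,I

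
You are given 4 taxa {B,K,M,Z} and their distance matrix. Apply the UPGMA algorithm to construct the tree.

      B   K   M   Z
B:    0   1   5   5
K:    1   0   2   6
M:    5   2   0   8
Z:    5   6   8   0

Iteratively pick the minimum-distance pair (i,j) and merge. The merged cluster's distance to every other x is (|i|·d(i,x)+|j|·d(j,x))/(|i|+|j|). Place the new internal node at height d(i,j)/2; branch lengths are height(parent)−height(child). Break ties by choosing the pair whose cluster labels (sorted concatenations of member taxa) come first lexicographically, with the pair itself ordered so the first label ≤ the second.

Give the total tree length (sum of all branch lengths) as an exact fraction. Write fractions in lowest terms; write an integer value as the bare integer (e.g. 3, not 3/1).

1. join B+K (d=1) ⇒ BK; edges |B|=1/2, |K|=1/2
  updated: d(BK,M)=7/2, d(BK,Z)=11/2
2. join BK+M (d=7/2) ⇒ BKM; edges |BK|=5/4, |M|=7/4
  updated: d(BKM,Z)=19/3
3. join BKM+Z (d=19/3) ⇒ BKMZ; edges |BKM|=17/12, |Z|=19/6
final tree: (((B:1/2,K:1/2):5/4,M:7/4):17/12,Z:19/6)
total length: 103/12

103/12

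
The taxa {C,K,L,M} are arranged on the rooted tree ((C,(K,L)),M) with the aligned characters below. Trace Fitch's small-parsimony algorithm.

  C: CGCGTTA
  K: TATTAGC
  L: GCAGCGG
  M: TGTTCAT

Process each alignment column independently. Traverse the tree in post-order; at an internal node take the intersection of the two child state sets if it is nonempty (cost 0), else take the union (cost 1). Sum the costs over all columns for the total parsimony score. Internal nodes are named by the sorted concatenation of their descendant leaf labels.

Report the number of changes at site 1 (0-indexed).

[col 0] KL: children K:{T}, L:{G} ∪→ {G,T}; cost 1
[col 0] CKL: children C:{C}, KL:{G,T} ∪→ {C,G,T}; cost 1
[col 0] CKLM: children CKL:{C,G,T}, M:{T} ∩→ {T}; cost 0
[col 1] KL: children K:{A}, L:{C} ∪→ {A,C}; cost 1
[col 1] CKL: children C:{G}, KL:{A,C} ∪→ {A,C,G}; cost 1
[col 1] CKLM: children CKL:{A,C,G}, M:{G} ∩→ {G}; cost 0
[col 2] KL: children K:{T}, L:{A} ∪→ {A,T}; cost 1
[col 2] CKL: children C:{C}, KL:{A,T} ∪→ {A,C,T}; cost 1
[col 2] CKLM: children CKL:{A,C,T}, M:{T} ∩→ {T}; cost 0
[col 3] KL: children K:{T}, L:{G} ∪→ {G,T}; cost 1
[col 3] CKL: children C:{G}, KL:{G,T} ∩→ {G}; cost 0
[col 3] CKLM: children CKL:{G}, M:{T} ∪→ {G,T}; cost 1
[col 4] KL: children K:{A}, L:{C} ∪→ {A,C}; cost 1
[col 4] CKL: children C:{T}, KL:{A,C} ∪→ {A,C,T}; cost 1
[col 4] CKLM: children CKL:{A,C,T}, M:{C} ∩→ {C}; cost 0
[col 5] KL: children K:{G}, L:{G} ∩→ {G}; cost 0
[col 5] CKL: children C:{T}, KL:{G} ∪→ {G,T}; cost 1
[col 5] CKLM: children CKL:{G,T}, M:{A} ∪→ {A,G,T}; cost 1
[col 6] KL: children K:{C}, L:{G} ∪→ {C,G}; cost 1
[col 6] CKL: children C:{A}, KL:{C,G} ∪→ {A,C,G}; cost 1
[col 6] CKLM: children CKL:{A,C,G}, M:{T} ∪→ {A,C,G,T}; cost 1
per-site changes: [2, 2, 2, 2, 2, 2, 3]; total = 15

2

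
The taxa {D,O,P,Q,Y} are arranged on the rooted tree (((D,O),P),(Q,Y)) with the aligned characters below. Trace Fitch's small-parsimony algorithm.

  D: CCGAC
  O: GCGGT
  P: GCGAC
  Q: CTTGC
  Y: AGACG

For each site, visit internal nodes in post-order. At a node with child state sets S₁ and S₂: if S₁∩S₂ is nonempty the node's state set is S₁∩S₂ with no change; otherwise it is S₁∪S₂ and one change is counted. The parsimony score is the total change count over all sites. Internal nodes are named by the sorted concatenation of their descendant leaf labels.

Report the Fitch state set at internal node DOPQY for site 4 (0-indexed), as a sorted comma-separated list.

C

[col 0] DO: children D:{C}, O:{G} ∪→ {C,G}; cost 1
[col 0] DOP: children DO:{C,G}, P:{G} ∩→ {G}; cost 0
[col 0] QY: children Q:{C}, Y:{A} ∪→ {A,C}; cost 1
[col 0] DOPQY: children DOP:{G}, QY:{A,C} ∪→ {A,C,G}; cost 1
[col 1] DO: children D:{C}, O:{C} ∩→ {C}; cost 0
[col 1] DOP: children DO:{C}, P:{C} ∩→ {C}; cost 0
[col 1] QY: children Q:{T}, Y:{G} ∪→ {G,T}; cost 1
[col 1] DOPQY: children DOP:{C}, QY:{G,T} ∪→ {C,G,T}; cost 1
[col 2] DO: children D:{G}, O:{G} ∩→ {G}; cost 0
[col 2] DOP: children DO:{G}, P:{G} ∩→ {G}; cost 0
[col 2] QY: children Q:{T}, Y:{A} ∪→ {A,T}; cost 1
[col 2] DOPQY: children DOP:{G}, QY:{A,T} ∪→ {A,G,T}; cost 1
[col 3] DO: children D:{A}, O:{G} ∪→ {A,G}; cost 1
[col 3] DOP: children DO:{A,G}, P:{A} ∩→ {A}; cost 0
[col 3] QY: children Q:{G}, Y:{C} ∪→ {C,G}; cost 1
[col 3] DOPQY: children DOP:{A}, QY:{C,G} ∪→ {A,C,G}; cost 1
[col 4] DO: children D:{C}, O:{T} ∪→ {C,T}; cost 1
[col 4] DOP: children DO:{C,T}, P:{C} ∩→ {C}; cost 0
[col 4] QY: children Q:{C}, Y:{G} ∪→ {C,G}; cost 1
[col 4] DOPQY: children DOP:{C}, QY:{C,G} ∩→ {C}; cost 0
per-site changes: [3, 2, 2, 3, 2]; total = 12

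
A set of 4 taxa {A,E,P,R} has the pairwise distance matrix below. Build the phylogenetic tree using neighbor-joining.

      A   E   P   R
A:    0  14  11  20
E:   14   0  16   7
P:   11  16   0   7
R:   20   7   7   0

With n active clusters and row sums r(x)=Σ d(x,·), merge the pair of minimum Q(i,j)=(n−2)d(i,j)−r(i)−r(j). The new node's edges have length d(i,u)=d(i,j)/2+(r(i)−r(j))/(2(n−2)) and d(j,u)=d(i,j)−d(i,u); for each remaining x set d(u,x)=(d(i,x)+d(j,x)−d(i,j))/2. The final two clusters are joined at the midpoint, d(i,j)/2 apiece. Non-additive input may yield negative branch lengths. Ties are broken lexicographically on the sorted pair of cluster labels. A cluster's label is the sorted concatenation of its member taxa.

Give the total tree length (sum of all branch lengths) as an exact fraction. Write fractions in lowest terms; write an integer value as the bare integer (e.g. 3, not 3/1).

1. join A+P (d=11, Q=-57) ⇒ AP; edges |A|=33/4, |P|=11/4
  updated: d(AP,E)=19/2, d(AP,R)=8
2. join AP+E (d=19/2, Q=-49/2) ⇒ AEP; edges |AP|=21/4, |E|=17/4
  updated: d(AEP,R)=11/4
3. join AEP+R (d=11/4) ⇒ AEPR; edges |AEP|=11/8, |R|=11/8
final tree: (((A:33/4,P:11/4):21/4,E:17/4):11/8,R:11/8)
total length: 93/4

93/4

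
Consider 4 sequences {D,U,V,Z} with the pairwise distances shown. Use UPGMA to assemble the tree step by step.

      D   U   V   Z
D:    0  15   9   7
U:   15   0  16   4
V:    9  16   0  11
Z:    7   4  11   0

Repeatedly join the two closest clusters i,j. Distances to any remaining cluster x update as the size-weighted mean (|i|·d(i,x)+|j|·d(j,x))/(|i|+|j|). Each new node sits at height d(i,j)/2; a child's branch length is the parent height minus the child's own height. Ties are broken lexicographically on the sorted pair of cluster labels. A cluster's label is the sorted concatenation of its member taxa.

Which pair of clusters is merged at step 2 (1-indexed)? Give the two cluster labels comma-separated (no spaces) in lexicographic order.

1. join U+Z (d=4) ⇒ UZ; edges |U|=2, |Z|=2
  updated: d(D,UZ)=11, d(UZ,V)=27/2
2. join D+V (d=9) ⇒ DV; edges |D|=9/2, |V|=9/2
  updated: d(DV,UZ)=49/4
3. join DV+UZ (d=49/4) ⇒ DUVZ; edges |DV|=13/8, |UZ|=33/8
final tree: ((D:9/2,V:9/2):13/8,(U:2,Z:2):33/8)
total length: 75/4

D,V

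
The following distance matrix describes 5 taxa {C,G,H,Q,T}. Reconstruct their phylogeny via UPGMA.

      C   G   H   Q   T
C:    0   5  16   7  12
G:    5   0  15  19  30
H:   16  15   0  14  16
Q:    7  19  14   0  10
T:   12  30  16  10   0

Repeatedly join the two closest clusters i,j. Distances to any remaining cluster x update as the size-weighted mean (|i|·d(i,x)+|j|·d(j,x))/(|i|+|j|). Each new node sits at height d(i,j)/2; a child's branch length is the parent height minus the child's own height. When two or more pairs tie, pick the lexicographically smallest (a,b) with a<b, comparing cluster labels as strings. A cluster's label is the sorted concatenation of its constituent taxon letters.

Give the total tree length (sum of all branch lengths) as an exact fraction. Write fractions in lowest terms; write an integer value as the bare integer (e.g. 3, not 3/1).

63/2

iteration 1: select C,G (d=5); attach at lengths (5/2, 5/2); label the merged cluster CG
  updated: d(CG,H)=31/2, d(CG,Q)=13, d(CG,T)=21
iteration 2: select Q,T (d=10); attach at lengths (5, 5); label the merged cluster QT
  updated: d(CG,QT)=17, d(H,QT)=15
iteration 3: select H,QT (d=15); attach at lengths (15/2, 5/2); label the merged cluster HQT
  updated: d(CG,HQT)=33/2
iteration 4: select CG,HQT (d=33/2); attach at lengths (23/4, 3/4); label the merged cluster CGHQT
final tree: ((C:5/2,G:5/2):23/4,(H:15/2,(Q:5,T:5):5/2):3/4)
total length: 63/2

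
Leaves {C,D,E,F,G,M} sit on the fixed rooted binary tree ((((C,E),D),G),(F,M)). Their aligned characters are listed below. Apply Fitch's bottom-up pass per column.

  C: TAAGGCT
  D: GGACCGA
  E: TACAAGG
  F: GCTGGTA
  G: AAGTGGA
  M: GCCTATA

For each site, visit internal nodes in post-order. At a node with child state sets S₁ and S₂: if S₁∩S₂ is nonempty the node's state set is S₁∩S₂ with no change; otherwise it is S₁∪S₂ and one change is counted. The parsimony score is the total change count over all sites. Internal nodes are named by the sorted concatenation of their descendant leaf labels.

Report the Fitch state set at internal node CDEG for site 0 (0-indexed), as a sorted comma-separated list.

site 0, node CE: C={T} ∩ E={T} → {T} (+0)
site 0, node CDE: CE={T} ∪ D={G} → {G,T} (+1)
site 0, node CDEG: CDE={G,T} ∪ G={A} → {A,G,T} (+1)
site 0, node FM: F={G} ∩ M={G} → {G} (+0)
site 0, node CDEFGM: CDEG={A,G,T} ∩ FM={G} → {G} (+0)
site 1, node CE: C={A} ∩ E={A} → {A} (+0)
site 1, node CDE: CE={A} ∪ D={G} → {A,G} (+1)
site 1, node CDEG: CDE={A,G} ∩ G={A} → {A} (+0)
site 1, node FM: F={C} ∩ M={C} → {C} (+0)
site 1, node CDEFGM: CDEG={A} ∪ FM={C} → {A,C} (+1)
site 2, node CE: C={A} ∪ E={C} → {A,C} (+1)
site 2, node CDE: CE={A,C} ∩ D={A} → {A} (+0)
site 2, node CDEG: CDE={A} ∪ G={G} → {A,G} (+1)
site 2, node FM: F={T} ∪ M={C} → {C,T} (+1)
site 2, node CDEFGM: CDEG={A,G} ∪ FM={C,T} → {A,C,G,T} (+1)
site 3, node CE: C={G} ∪ E={A} → {A,G} (+1)
site 3, node CDE: CE={A,G} ∪ D={C} → {A,C,G} (+1)
site 3, node CDEG: CDE={A,C,G} ∪ G={T} → {A,C,G,T} (+1)
site 3, node FM: F={G} ∪ M={T} → {G,T} (+1)
site 3, node CDEFGM: CDEG={A,C,G,T} ∩ FM={G,T} → {G,T} (+0)
site 4, node CE: C={G} ∪ E={A} → {A,G} (+1)
site 4, node CDE: CE={A,G} ∪ D={C} → {A,C,G} (+1)
site 4, node CDEG: CDE={A,C,G} ∩ G={G} → {G} (+0)
site 4, node FM: F={G} ∪ M={A} → {A,G} (+1)
site 4, node CDEFGM: CDEG={G} ∩ FM={A,G} → {G} (+0)
site 5, node CE: C={C} ∪ E={G} → {C,G} (+1)
site 5, node CDE: CE={C,G} ∩ D={G} → {G} (+0)
site 5, node CDEG: CDE={G} ∩ G={G} → {G} (+0)
site 5, node FM: F={T} ∩ M={T} → {T} (+0)
site 5, node CDEFGM: CDEG={G} ∪ FM={T} → {G,T} (+1)
site 6, node CE: C={T} ∪ E={G} → {G,T} (+1)
site 6, node CDE: CE={G,T} ∪ D={A} → {A,G,T} (+1)
site 6, node CDEG: CDE={A,G,T} ∩ G={A} → {A} (+0)
site 6, node FM: F={A} ∩ M={A} → {A} (+0)
site 6, node CDEFGM: CDEG={A} ∩ FM={A} → {A} (+0)
per-site changes: [2, 2, 4, 4, 3, 2, 2]; total = 19

A,G,T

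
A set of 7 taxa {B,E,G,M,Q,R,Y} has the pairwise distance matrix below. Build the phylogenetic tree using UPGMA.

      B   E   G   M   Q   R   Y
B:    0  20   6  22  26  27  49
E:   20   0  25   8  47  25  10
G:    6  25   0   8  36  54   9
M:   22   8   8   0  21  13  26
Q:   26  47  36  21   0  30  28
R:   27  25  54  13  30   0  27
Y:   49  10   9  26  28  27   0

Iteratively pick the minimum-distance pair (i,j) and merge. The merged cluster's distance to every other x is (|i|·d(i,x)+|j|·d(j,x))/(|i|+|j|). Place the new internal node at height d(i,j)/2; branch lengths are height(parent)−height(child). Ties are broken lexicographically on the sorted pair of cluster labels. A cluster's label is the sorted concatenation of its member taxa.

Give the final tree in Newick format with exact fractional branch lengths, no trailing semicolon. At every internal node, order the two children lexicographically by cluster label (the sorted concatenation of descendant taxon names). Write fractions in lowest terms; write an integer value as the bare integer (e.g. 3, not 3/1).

(((B:3,G:3):83/8,(((E:4,M:4):5,Y:9):11/6,R:65/6):61/24):55/24,Q:47/3)

step 1: merge (B,G) at d=6; branch lengths B→3, G→3; new cluster BG
  updated: d(BG,E)=45/2, d(BG,M)=15, d(BG,Q)=31, d(BG,R)=81/2, d(BG,Y)=29
step 2: merge (E,M) at d=8; branch lengths E→4, M→4; new cluster EM
  updated: d(BG,EM)=75/4, d(EM,Q)=34, d(EM,R)=19, d(EM,Y)=18
step 3: merge (EM,Y) at d=18; branch lengths EM→5, Y→9; new cluster EMY
  updated: d(BG,EMY)=133/6, d(EMY,Q)=32, d(EMY,R)=65/3
step 4: merge (EMY,R) at d=65/3; branch lengths EMY→11/6, R→65/6; new cluster EMRY
  updated: d(BG,EMRY)=107/4, d(EMRY,Q)=63/2
step 5: merge (BG,EMRY) at d=107/4; branch lengths BG→83/8, EMRY→61/24; new cluster BEGMRY
  updated: d(BEGMRY,Q)=94/3
step 6: merge (BEGMRY,Q) at d=94/3; branch lengths BEGMRY→55/24, Q→47/3; new cluster BEGMQRY
final tree: (((B:3,G:3):83/8,(((E:4,M:4):5,Y:9):11/6,R:65/6):61/24):55/24,Q:47/3)
total length: 1717/24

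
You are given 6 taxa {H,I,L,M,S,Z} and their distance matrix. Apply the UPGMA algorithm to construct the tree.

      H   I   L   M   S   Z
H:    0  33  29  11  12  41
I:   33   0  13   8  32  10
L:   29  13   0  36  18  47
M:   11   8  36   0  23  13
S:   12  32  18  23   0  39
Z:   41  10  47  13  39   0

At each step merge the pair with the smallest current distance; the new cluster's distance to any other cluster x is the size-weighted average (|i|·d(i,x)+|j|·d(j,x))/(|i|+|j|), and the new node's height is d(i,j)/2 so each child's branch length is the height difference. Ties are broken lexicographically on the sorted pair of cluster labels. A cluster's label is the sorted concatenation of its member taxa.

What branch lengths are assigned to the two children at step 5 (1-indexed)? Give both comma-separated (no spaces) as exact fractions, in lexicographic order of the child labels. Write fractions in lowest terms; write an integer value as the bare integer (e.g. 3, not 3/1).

iteration 1: select I,M (d=8); attach at lengths (4, 4); label the merged cluster IM
  updated: d(H,IM)=22, d(IM,L)=49/2, d(IM,S)=55/2, d(IM,Z)=23/2
iteration 2: select IM,Z (d=23/2); attach at lengths (7/4, 23/4); label the merged cluster IMZ
  updated: d(H,IMZ)=85/3, d(IMZ,L)=32, d(IMZ,S)=94/3
iteration 3: select H,S (d=12); attach at lengths (6, 6); label the merged cluster HS
  updated: d(HS,IMZ)=179/6, d(HS,L)=47/2
iteration 4: select HS,L (d=47/2); attach at lengths (23/4, 47/4); label the merged cluster HLS
  updated: d(HLS,IMZ)=275/9
iteration 5: select HLS,IMZ (d=275/9); attach at lengths (127/36, 343/36); label the merged cluster HILMSZ
final tree: (((H:6,S:6):23/4,L:47/4):127/36,((I:4,M:4):7/4,Z:23/4):343/36)
total length: 1045/18

127/36,343/36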